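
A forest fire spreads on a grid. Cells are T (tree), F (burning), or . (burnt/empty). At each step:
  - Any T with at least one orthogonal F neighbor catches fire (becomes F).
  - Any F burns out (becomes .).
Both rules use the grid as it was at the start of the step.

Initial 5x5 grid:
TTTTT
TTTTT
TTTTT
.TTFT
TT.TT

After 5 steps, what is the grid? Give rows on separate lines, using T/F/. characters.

Step 1: 4 trees catch fire, 1 burn out
  TTTTT
  TTTTT
  TTTFT
  .TF.F
  TT.FT
Step 2: 5 trees catch fire, 4 burn out
  TTTTT
  TTTFT
  TTF.F
  .F...
  TT..F
Step 3: 5 trees catch fire, 5 burn out
  TTTFT
  TTF.F
  TF...
  .....
  TF...
Step 4: 5 trees catch fire, 5 burn out
  TTF.F
  TF...
  F....
  .....
  F....
Step 5: 2 trees catch fire, 5 burn out
  TF...
  F....
  .....
  .....
  .....

TF...
F....
.....
.....
.....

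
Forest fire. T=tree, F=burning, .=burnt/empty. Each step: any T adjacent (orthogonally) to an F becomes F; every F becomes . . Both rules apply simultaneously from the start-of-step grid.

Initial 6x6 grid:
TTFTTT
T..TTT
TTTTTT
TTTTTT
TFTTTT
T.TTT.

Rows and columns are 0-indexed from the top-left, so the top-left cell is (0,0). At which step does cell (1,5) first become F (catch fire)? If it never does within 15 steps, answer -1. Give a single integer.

Step 1: cell (1,5)='T' (+5 fires, +2 burnt)
Step 2: cell (1,5)='T' (+9 fires, +5 burnt)
Step 3: cell (1,5)='T' (+9 fires, +9 burnt)
Step 4: cell (1,5)='F' (+5 fires, +9 burnt)
  -> target ignites at step 4
Step 5: cell (1,5)='.' (+2 fires, +5 burnt)
Step 6: cell (1,5)='.' (+0 fires, +2 burnt)
  fire out at step 6

4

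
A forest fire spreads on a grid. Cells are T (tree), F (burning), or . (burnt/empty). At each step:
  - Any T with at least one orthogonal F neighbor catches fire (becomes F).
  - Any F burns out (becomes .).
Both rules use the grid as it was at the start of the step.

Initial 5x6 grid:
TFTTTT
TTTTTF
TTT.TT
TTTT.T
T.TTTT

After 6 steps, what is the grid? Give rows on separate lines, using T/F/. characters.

Step 1: 6 trees catch fire, 2 burn out
  F.FTTF
  TFTTF.
  TTT.TF
  TTTT.T
  T.TTTT
Step 2: 8 trees catch fire, 6 burn out
  ...FF.
  F.FF..
  TFT.F.
  TTTT.F
  T.TTTT
Step 3: 4 trees catch fire, 8 burn out
  ......
  ......
  F.F...
  TFTT..
  T.TTTF
Step 4: 3 trees catch fire, 4 burn out
  ......
  ......
  ......
  F.FT..
  T.TTF.
Step 5: 4 trees catch fire, 3 burn out
  ......
  ......
  ......
  ...F..
  F.FF..
Step 6: 0 trees catch fire, 4 burn out
  ......
  ......
  ......
  ......
  ......

......
......
......
......
......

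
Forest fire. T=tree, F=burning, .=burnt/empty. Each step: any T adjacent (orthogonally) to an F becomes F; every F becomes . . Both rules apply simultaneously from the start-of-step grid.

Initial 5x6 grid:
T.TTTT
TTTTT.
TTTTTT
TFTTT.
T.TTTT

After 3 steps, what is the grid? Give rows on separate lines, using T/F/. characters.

Step 1: 3 trees catch fire, 1 burn out
  T.TTTT
  TTTTT.
  TFTTTT
  F.FTT.
  T.TTTT
Step 2: 6 trees catch fire, 3 burn out
  T.TTTT
  TFTTT.
  F.FTTT
  ...FT.
  F.FTTT
Step 3: 5 trees catch fire, 6 burn out
  T.TTTT
  F.FTT.
  ...FTT
  ....F.
  ...FTT

T.TTTT
F.FTT.
...FTT
....F.
...FTT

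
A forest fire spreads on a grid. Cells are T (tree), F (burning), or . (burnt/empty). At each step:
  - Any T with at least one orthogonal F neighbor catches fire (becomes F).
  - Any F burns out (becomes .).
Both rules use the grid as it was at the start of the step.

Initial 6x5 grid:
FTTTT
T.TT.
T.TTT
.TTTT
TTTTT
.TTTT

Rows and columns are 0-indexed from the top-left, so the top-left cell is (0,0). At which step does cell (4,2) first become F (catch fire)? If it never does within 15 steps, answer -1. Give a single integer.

Step 1: cell (4,2)='T' (+2 fires, +1 burnt)
Step 2: cell (4,2)='T' (+2 fires, +2 burnt)
Step 3: cell (4,2)='T' (+2 fires, +2 burnt)
Step 4: cell (4,2)='T' (+3 fires, +2 burnt)
Step 5: cell (4,2)='T' (+2 fires, +3 burnt)
Step 6: cell (4,2)='F' (+4 fires, +2 burnt)
  -> target ignites at step 6
Step 7: cell (4,2)='.' (+4 fires, +4 burnt)
Step 8: cell (4,2)='.' (+4 fires, +4 burnt)
Step 9: cell (4,2)='.' (+1 fires, +4 burnt)
Step 10: cell (4,2)='.' (+0 fires, +1 burnt)
  fire out at step 10

6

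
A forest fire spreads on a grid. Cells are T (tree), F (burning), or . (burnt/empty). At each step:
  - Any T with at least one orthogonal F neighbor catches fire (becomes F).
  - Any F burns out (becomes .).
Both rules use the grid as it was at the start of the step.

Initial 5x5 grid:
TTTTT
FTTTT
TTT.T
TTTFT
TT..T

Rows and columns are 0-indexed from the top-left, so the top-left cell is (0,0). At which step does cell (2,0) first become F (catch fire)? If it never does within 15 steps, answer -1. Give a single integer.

Step 1: cell (2,0)='F' (+5 fires, +2 burnt)
  -> target ignites at step 1
Step 2: cell (2,0)='.' (+8 fires, +5 burnt)
Step 3: cell (2,0)='.' (+5 fires, +8 burnt)
Step 4: cell (2,0)='.' (+2 fires, +5 burnt)
Step 5: cell (2,0)='.' (+0 fires, +2 burnt)
  fire out at step 5

1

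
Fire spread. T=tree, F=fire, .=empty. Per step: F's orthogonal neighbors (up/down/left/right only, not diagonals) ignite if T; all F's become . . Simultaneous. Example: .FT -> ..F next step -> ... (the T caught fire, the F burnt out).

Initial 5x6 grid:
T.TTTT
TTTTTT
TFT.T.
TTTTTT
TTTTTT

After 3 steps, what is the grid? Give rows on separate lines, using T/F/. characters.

Step 1: 4 trees catch fire, 1 burn out
  T.TTTT
  TFTTTT
  F.F.T.
  TFTTTT
  TTTTTT
Step 2: 5 trees catch fire, 4 burn out
  T.TTTT
  F.FTTT
  ....T.
  F.FTTT
  TFTTTT
Step 3: 6 trees catch fire, 5 burn out
  F.FTTT
  ...FTT
  ....T.
  ...FTT
  F.FTTT

F.FTTT
...FTT
....T.
...FTT
F.FTTT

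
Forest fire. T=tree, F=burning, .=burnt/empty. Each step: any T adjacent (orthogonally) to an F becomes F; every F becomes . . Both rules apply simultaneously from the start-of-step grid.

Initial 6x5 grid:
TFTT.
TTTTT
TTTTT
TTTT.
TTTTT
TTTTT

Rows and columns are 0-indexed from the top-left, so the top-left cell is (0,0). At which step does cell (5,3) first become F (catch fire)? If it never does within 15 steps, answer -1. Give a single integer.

Step 1: cell (5,3)='T' (+3 fires, +1 burnt)
Step 2: cell (5,3)='T' (+4 fires, +3 burnt)
Step 3: cell (5,3)='T' (+4 fires, +4 burnt)
Step 4: cell (5,3)='T' (+5 fires, +4 burnt)
Step 5: cell (5,3)='T' (+5 fires, +5 burnt)
Step 6: cell (5,3)='T' (+3 fires, +5 burnt)
Step 7: cell (5,3)='F' (+2 fires, +3 burnt)
  -> target ignites at step 7
Step 8: cell (5,3)='.' (+1 fires, +2 burnt)
Step 9: cell (5,3)='.' (+0 fires, +1 burnt)
  fire out at step 9

7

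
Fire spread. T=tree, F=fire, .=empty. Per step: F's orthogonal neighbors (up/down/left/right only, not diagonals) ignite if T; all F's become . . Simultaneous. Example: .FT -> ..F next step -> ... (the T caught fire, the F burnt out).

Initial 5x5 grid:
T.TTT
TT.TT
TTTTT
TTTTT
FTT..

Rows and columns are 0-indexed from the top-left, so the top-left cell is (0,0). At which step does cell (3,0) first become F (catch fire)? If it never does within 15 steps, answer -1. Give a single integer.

Step 1: cell (3,0)='F' (+2 fires, +1 burnt)
  -> target ignites at step 1
Step 2: cell (3,0)='.' (+3 fires, +2 burnt)
Step 3: cell (3,0)='.' (+3 fires, +3 burnt)
Step 4: cell (3,0)='.' (+4 fires, +3 burnt)
Step 5: cell (3,0)='.' (+2 fires, +4 burnt)
Step 6: cell (3,0)='.' (+2 fires, +2 burnt)
Step 7: cell (3,0)='.' (+2 fires, +2 burnt)
Step 8: cell (3,0)='.' (+2 fires, +2 burnt)
Step 9: cell (3,0)='.' (+0 fires, +2 burnt)
  fire out at step 9

1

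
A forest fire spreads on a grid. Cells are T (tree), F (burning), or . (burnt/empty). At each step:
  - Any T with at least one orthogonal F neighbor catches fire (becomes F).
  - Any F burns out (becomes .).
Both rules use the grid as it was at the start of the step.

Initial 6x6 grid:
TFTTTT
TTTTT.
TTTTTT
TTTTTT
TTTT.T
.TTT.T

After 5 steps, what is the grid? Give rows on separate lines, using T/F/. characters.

Step 1: 3 trees catch fire, 1 burn out
  F.FTTT
  TFTTT.
  TTTTTT
  TTTTTT
  TTTT.T
  .TTT.T
Step 2: 4 trees catch fire, 3 burn out
  ...FTT
  F.FTT.
  TFTTTT
  TTTTTT
  TTTT.T
  .TTT.T
Step 3: 5 trees catch fire, 4 burn out
  ....FT
  ...FT.
  F.FTTT
  TFTTTT
  TTTT.T
  .TTT.T
Step 4: 6 trees catch fire, 5 burn out
  .....F
  ....F.
  ...FTT
  F.FTTT
  TFTT.T
  .TTT.T
Step 5: 5 trees catch fire, 6 burn out
  ......
  ......
  ....FT
  ...FTT
  F.FT.T
  .FTT.T

......
......
....FT
...FTT
F.FT.T
.FTT.T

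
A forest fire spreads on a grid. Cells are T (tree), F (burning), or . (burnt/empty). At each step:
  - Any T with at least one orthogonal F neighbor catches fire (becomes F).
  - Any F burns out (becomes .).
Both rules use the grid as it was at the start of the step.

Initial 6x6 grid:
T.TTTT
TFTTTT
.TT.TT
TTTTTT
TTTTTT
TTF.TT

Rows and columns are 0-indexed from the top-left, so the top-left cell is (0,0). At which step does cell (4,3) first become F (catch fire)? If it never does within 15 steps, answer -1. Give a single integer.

Step 1: cell (4,3)='T' (+5 fires, +2 burnt)
Step 2: cell (4,3)='F' (+9 fires, +5 burnt)
  -> target ignites at step 2
Step 3: cell (4,3)='.' (+6 fires, +9 burnt)
Step 4: cell (4,3)='.' (+6 fires, +6 burnt)
Step 5: cell (4,3)='.' (+4 fires, +6 burnt)
Step 6: cell (4,3)='.' (+0 fires, +4 burnt)
  fire out at step 6

2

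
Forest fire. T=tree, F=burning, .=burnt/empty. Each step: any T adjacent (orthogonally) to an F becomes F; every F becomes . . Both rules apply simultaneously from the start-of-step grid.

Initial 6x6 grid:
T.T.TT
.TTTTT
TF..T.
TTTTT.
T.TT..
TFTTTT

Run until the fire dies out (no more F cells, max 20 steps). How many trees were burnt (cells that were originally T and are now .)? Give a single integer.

Step 1: +5 fires, +2 burnt (F count now 5)
Step 2: +6 fires, +5 burnt (F count now 6)
Step 3: +5 fires, +6 burnt (F count now 5)
Step 4: +3 fires, +5 burnt (F count now 3)
Step 5: +3 fires, +3 burnt (F count now 3)
Step 6: +1 fires, +3 burnt (F count now 1)
Step 7: +0 fires, +1 burnt (F count now 0)
Fire out after step 7
Initially T: 24, now '.': 35
Total burnt (originally-T cells now '.'): 23

Answer: 23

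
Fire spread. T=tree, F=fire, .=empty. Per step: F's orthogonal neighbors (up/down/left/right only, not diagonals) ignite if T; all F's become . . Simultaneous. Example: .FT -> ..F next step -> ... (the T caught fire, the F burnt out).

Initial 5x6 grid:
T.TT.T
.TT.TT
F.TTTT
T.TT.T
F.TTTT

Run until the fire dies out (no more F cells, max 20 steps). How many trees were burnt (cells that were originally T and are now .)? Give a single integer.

Answer: 1

Derivation:
Step 1: +1 fires, +2 burnt (F count now 1)
Step 2: +0 fires, +1 burnt (F count now 0)
Fire out after step 2
Initially T: 20, now '.': 11
Total burnt (originally-T cells now '.'): 1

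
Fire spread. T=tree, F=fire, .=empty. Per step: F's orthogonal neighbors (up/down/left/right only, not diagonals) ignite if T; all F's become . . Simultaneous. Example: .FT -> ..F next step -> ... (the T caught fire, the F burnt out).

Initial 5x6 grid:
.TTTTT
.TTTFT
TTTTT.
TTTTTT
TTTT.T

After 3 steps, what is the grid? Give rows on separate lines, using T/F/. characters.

Step 1: 4 trees catch fire, 1 burn out
  .TTTFT
  .TTF.F
  TTTTF.
  TTTTTT
  TTTT.T
Step 2: 5 trees catch fire, 4 burn out
  .TTF.F
  .TF...
  TTTF..
  TTTTFT
  TTTT.T
Step 3: 5 trees catch fire, 5 burn out
  .TF...
  .F....
  TTF...
  TTTF.F
  TTTT.T

.TF...
.F....
TTF...
TTTF.F
TTTT.T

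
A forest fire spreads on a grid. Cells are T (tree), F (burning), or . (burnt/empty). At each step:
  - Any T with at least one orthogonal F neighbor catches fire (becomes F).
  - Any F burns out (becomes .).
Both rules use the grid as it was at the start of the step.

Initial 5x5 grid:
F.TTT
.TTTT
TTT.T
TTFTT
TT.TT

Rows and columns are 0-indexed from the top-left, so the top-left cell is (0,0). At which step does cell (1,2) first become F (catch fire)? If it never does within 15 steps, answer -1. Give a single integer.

Step 1: cell (1,2)='T' (+3 fires, +2 burnt)
Step 2: cell (1,2)='F' (+6 fires, +3 burnt)
  -> target ignites at step 2
Step 3: cell (1,2)='.' (+7 fires, +6 burnt)
Step 4: cell (1,2)='.' (+2 fires, +7 burnt)
Step 5: cell (1,2)='.' (+1 fires, +2 burnt)
Step 6: cell (1,2)='.' (+0 fires, +1 burnt)
  fire out at step 6

2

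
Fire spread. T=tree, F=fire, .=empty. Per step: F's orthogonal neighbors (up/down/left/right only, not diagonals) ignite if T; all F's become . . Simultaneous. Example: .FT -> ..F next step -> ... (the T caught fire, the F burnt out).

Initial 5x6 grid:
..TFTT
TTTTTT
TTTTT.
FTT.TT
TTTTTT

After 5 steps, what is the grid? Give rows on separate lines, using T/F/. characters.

Step 1: 6 trees catch fire, 2 burn out
  ..F.FT
  TTTFTT
  FTTTT.
  .FT.TT
  FTTTTT
Step 2: 8 trees catch fire, 6 burn out
  .....F
  FTF.FT
  .FTFT.
  ..F.TT
  .FTTTT
Step 3: 5 trees catch fire, 8 burn out
  ......
  .F...F
  ..F.F.
  ....TT
  ..FTTT
Step 4: 2 trees catch fire, 5 burn out
  ......
  ......
  ......
  ....FT
  ...FTT
Step 5: 2 trees catch fire, 2 burn out
  ......
  ......
  ......
  .....F
  ....FT

......
......
......
.....F
....FT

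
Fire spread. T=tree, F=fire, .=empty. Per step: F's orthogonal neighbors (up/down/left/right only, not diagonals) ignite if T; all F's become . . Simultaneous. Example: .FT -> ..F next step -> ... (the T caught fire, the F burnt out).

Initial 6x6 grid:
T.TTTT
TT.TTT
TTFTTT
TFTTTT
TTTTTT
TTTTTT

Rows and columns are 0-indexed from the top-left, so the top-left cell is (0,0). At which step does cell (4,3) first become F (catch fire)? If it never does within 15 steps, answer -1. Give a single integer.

Step 1: cell (4,3)='T' (+5 fires, +2 burnt)
Step 2: cell (4,3)='T' (+8 fires, +5 burnt)
Step 3: cell (4,3)='F' (+8 fires, +8 burnt)
  -> target ignites at step 3
Step 4: cell (4,3)='.' (+7 fires, +8 burnt)
Step 5: cell (4,3)='.' (+3 fires, +7 burnt)
Step 6: cell (4,3)='.' (+1 fires, +3 burnt)
Step 7: cell (4,3)='.' (+0 fires, +1 burnt)
  fire out at step 7

3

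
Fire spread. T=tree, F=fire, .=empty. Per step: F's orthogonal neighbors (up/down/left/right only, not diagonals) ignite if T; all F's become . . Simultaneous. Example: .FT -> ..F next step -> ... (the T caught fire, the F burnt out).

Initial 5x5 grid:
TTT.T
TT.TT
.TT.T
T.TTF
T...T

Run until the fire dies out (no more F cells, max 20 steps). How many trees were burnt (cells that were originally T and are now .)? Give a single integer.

Answer: 14

Derivation:
Step 1: +3 fires, +1 burnt (F count now 3)
Step 2: +2 fires, +3 burnt (F count now 2)
Step 3: +3 fires, +2 burnt (F count now 3)
Step 4: +1 fires, +3 burnt (F count now 1)
Step 5: +1 fires, +1 burnt (F count now 1)
Step 6: +2 fires, +1 burnt (F count now 2)
Step 7: +2 fires, +2 burnt (F count now 2)
Step 8: +0 fires, +2 burnt (F count now 0)
Fire out after step 8
Initially T: 16, now '.': 23
Total burnt (originally-T cells now '.'): 14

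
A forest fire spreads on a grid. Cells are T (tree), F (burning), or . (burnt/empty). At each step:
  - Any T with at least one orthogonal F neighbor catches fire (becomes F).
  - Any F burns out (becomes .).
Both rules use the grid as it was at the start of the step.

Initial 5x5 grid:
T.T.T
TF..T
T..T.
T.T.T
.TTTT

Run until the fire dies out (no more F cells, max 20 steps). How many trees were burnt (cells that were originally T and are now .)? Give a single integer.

Answer: 4

Derivation:
Step 1: +1 fires, +1 burnt (F count now 1)
Step 2: +2 fires, +1 burnt (F count now 2)
Step 3: +1 fires, +2 burnt (F count now 1)
Step 4: +0 fires, +1 burnt (F count now 0)
Fire out after step 4
Initially T: 14, now '.': 15
Total burnt (originally-T cells now '.'): 4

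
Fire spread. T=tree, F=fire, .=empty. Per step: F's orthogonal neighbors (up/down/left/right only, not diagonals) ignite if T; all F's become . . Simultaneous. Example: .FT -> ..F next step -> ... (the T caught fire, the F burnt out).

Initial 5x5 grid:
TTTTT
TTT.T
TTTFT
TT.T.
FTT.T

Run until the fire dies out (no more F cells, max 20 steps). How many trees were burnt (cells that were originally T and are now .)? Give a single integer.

Step 1: +5 fires, +2 burnt (F count now 5)
Step 2: +6 fires, +5 burnt (F count now 6)
Step 3: +4 fires, +6 burnt (F count now 4)
Step 4: +3 fires, +4 burnt (F count now 3)
Step 5: +0 fires, +3 burnt (F count now 0)
Fire out after step 5
Initially T: 19, now '.': 24
Total burnt (originally-T cells now '.'): 18

Answer: 18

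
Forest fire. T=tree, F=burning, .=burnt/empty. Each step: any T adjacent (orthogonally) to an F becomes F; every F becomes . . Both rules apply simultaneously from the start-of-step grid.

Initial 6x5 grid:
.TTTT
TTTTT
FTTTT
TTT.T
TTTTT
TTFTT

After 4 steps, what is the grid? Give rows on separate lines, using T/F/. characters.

Step 1: 6 trees catch fire, 2 burn out
  .TTTT
  FTTTT
  .FTTT
  FTT.T
  TTFTT
  TF.FT
Step 2: 9 trees catch fire, 6 burn out
  .TTTT
  .FTTT
  ..FTT
  .FF.T
  FF.FT
  F...F
Step 3: 4 trees catch fire, 9 burn out
  .FTTT
  ..FTT
  ...FT
  ....T
  ....F
  .....
Step 4: 4 trees catch fire, 4 burn out
  ..FTT
  ...FT
  ....F
  ....F
  .....
  .....

..FTT
...FT
....F
....F
.....
.....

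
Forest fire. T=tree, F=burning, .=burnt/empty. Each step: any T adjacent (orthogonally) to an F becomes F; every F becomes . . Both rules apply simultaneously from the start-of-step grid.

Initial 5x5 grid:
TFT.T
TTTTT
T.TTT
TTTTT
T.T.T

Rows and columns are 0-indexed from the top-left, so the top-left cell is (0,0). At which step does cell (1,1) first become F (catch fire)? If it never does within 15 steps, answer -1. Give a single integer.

Step 1: cell (1,1)='F' (+3 fires, +1 burnt)
  -> target ignites at step 1
Step 2: cell (1,1)='.' (+2 fires, +3 burnt)
Step 3: cell (1,1)='.' (+3 fires, +2 burnt)
Step 4: cell (1,1)='.' (+4 fires, +3 burnt)
Step 5: cell (1,1)='.' (+6 fires, +4 burnt)
Step 6: cell (1,1)='.' (+1 fires, +6 burnt)
Step 7: cell (1,1)='.' (+1 fires, +1 burnt)
Step 8: cell (1,1)='.' (+0 fires, +1 burnt)
  fire out at step 8

1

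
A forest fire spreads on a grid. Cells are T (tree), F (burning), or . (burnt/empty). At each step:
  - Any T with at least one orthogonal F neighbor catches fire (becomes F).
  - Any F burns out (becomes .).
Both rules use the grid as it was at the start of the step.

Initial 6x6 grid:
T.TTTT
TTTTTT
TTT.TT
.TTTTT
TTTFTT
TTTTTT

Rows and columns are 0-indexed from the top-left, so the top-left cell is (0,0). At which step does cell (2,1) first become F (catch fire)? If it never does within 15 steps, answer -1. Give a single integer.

Step 1: cell (2,1)='T' (+4 fires, +1 burnt)
Step 2: cell (2,1)='T' (+6 fires, +4 burnt)
Step 3: cell (2,1)='T' (+7 fires, +6 burnt)
Step 4: cell (2,1)='F' (+5 fires, +7 burnt)
  -> target ignites at step 4
Step 5: cell (2,1)='.' (+6 fires, +5 burnt)
Step 6: cell (2,1)='.' (+3 fires, +6 burnt)
Step 7: cell (2,1)='.' (+1 fires, +3 burnt)
Step 8: cell (2,1)='.' (+0 fires, +1 burnt)
  fire out at step 8

4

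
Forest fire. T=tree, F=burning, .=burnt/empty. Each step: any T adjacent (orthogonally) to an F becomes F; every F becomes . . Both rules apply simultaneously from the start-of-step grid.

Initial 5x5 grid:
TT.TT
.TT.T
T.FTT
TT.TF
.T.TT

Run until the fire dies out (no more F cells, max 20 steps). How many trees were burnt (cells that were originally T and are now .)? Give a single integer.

Answer: 12

Derivation:
Step 1: +5 fires, +2 burnt (F count now 5)
Step 2: +3 fires, +5 burnt (F count now 3)
Step 3: +2 fires, +3 burnt (F count now 2)
Step 4: +2 fires, +2 burnt (F count now 2)
Step 5: +0 fires, +2 burnt (F count now 0)
Fire out after step 5
Initially T: 16, now '.': 21
Total burnt (originally-T cells now '.'): 12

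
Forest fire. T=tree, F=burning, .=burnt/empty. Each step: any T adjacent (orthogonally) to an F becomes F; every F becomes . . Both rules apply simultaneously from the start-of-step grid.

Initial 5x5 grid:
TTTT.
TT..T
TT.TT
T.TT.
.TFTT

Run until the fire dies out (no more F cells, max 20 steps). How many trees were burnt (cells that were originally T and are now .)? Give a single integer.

Answer: 8

Derivation:
Step 1: +3 fires, +1 burnt (F count now 3)
Step 2: +2 fires, +3 burnt (F count now 2)
Step 3: +1 fires, +2 burnt (F count now 1)
Step 4: +1 fires, +1 burnt (F count now 1)
Step 5: +1 fires, +1 burnt (F count now 1)
Step 6: +0 fires, +1 burnt (F count now 0)
Fire out after step 6
Initially T: 17, now '.': 16
Total burnt (originally-T cells now '.'): 8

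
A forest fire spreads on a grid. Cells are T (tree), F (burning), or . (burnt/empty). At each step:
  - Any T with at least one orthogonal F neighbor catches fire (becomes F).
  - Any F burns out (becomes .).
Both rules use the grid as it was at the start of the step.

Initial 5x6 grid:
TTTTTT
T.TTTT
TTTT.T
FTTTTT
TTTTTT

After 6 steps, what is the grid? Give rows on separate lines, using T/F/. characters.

Step 1: 3 trees catch fire, 1 burn out
  TTTTTT
  T.TTTT
  FTTT.T
  .FTTTT
  FTTTTT
Step 2: 4 trees catch fire, 3 burn out
  TTTTTT
  F.TTTT
  .FTT.T
  ..FTTT
  .FTTTT
Step 3: 4 trees catch fire, 4 burn out
  FTTTTT
  ..TTTT
  ..FT.T
  ...FTT
  ..FTTT
Step 4: 5 trees catch fire, 4 burn out
  .FTTTT
  ..FTTT
  ...F.T
  ....FT
  ...FTT
Step 5: 4 trees catch fire, 5 burn out
  ..FTTT
  ...FTT
  .....T
  .....F
  ....FT
Step 6: 4 trees catch fire, 4 burn out
  ...FTT
  ....FT
  .....F
  ......
  .....F

...FTT
....FT
.....F
......
.....F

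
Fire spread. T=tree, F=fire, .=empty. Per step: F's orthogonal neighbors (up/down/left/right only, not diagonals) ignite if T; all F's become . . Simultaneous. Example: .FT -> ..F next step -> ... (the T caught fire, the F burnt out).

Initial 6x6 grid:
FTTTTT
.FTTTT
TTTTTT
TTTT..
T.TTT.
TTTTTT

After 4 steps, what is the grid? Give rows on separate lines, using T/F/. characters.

Step 1: 3 trees catch fire, 2 burn out
  .FTTTT
  ..FTTT
  TFTTTT
  TTTT..
  T.TTT.
  TTTTTT
Step 2: 5 trees catch fire, 3 burn out
  ..FTTT
  ...FTT
  F.FTTT
  TFTT..
  T.TTT.
  TTTTTT
Step 3: 5 trees catch fire, 5 burn out
  ...FTT
  ....FT
  ...FTT
  F.FT..
  T.TTT.
  TTTTTT
Step 4: 6 trees catch fire, 5 burn out
  ....FT
  .....F
  ....FT
  ...F..
  F.FTT.
  TTTTTT

....FT
.....F
....FT
...F..
F.FTT.
TTTTTT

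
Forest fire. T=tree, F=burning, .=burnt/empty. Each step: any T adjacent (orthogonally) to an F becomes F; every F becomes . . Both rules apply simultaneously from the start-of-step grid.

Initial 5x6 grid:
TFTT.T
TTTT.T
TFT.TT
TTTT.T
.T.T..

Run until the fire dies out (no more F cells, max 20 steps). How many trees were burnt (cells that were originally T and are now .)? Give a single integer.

Answer: 15

Derivation:
Step 1: +6 fires, +2 burnt (F count now 6)
Step 2: +6 fires, +6 burnt (F count now 6)
Step 3: +2 fires, +6 burnt (F count now 2)
Step 4: +1 fires, +2 burnt (F count now 1)
Step 5: +0 fires, +1 burnt (F count now 0)
Fire out after step 5
Initially T: 20, now '.': 25
Total burnt (originally-T cells now '.'): 15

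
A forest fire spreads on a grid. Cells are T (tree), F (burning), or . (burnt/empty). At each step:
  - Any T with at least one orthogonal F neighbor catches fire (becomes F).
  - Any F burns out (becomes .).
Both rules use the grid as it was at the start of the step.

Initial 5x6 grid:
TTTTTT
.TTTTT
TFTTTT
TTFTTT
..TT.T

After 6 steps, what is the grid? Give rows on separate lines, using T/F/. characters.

Step 1: 6 trees catch fire, 2 burn out
  TTTTTT
  .FTTTT
  F.FTTT
  TF.FTT
  ..FT.T
Step 2: 6 trees catch fire, 6 burn out
  TFTTTT
  ..FTTT
  ...FTT
  F...FT
  ...F.T
Step 3: 5 trees catch fire, 6 burn out
  F.FTTT
  ...FTT
  ....FT
  .....F
  .....T
Step 4: 4 trees catch fire, 5 burn out
  ...FTT
  ....FT
  .....F
  ......
  .....F
Step 5: 2 trees catch fire, 4 burn out
  ....FT
  .....F
  ......
  ......
  ......
Step 6: 1 trees catch fire, 2 burn out
  .....F
  ......
  ......
  ......
  ......

.....F
......
......
......
......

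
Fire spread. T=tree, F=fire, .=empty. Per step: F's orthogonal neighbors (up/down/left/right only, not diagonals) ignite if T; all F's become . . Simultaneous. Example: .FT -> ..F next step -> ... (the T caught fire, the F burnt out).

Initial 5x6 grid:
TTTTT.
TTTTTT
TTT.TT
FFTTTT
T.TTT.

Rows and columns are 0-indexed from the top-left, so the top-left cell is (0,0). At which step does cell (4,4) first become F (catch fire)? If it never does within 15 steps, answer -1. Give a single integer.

Step 1: cell (4,4)='T' (+4 fires, +2 burnt)
Step 2: cell (4,4)='T' (+5 fires, +4 burnt)
Step 3: cell (4,4)='T' (+5 fires, +5 burnt)
Step 4: cell (4,4)='F' (+5 fires, +5 burnt)
  -> target ignites at step 4
Step 5: cell (4,4)='.' (+3 fires, +5 burnt)
Step 6: cell (4,4)='.' (+2 fires, +3 burnt)
Step 7: cell (4,4)='.' (+0 fires, +2 burnt)
  fire out at step 7

4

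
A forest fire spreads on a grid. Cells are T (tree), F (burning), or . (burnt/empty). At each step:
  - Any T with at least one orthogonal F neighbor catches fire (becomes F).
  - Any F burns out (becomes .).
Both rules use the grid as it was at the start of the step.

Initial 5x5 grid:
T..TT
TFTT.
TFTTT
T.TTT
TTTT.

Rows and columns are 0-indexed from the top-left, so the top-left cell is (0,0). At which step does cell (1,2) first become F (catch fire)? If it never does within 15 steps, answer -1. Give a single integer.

Step 1: cell (1,2)='F' (+4 fires, +2 burnt)
  -> target ignites at step 1
Step 2: cell (1,2)='.' (+5 fires, +4 burnt)
Step 3: cell (1,2)='.' (+5 fires, +5 burnt)
Step 4: cell (1,2)='.' (+4 fires, +5 burnt)
Step 5: cell (1,2)='.' (+0 fires, +4 burnt)
  fire out at step 5

1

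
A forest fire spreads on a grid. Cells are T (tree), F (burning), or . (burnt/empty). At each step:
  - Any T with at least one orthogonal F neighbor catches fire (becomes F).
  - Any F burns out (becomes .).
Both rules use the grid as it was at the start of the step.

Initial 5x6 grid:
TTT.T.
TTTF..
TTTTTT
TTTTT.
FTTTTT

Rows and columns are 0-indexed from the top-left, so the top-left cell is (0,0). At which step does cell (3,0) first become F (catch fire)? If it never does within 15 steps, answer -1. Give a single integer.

Step 1: cell (3,0)='F' (+4 fires, +2 burnt)
  -> target ignites at step 1
Step 2: cell (3,0)='.' (+8 fires, +4 burnt)
Step 3: cell (3,0)='.' (+7 fires, +8 burnt)
Step 4: cell (3,0)='.' (+2 fires, +7 burnt)
Step 5: cell (3,0)='.' (+1 fires, +2 burnt)
Step 6: cell (3,0)='.' (+0 fires, +1 burnt)
  fire out at step 6

1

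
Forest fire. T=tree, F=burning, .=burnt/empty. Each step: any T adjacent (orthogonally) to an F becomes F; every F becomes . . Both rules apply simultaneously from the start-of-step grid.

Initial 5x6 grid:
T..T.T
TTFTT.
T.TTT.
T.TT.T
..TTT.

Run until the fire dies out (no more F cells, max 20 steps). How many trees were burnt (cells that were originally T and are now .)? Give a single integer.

Step 1: +3 fires, +1 burnt (F count now 3)
Step 2: +5 fires, +3 burnt (F count now 5)
Step 3: +5 fires, +5 burnt (F count now 5)
Step 4: +2 fires, +5 burnt (F count now 2)
Step 5: +1 fires, +2 burnt (F count now 1)
Step 6: +0 fires, +1 burnt (F count now 0)
Fire out after step 6
Initially T: 18, now '.': 28
Total burnt (originally-T cells now '.'): 16

Answer: 16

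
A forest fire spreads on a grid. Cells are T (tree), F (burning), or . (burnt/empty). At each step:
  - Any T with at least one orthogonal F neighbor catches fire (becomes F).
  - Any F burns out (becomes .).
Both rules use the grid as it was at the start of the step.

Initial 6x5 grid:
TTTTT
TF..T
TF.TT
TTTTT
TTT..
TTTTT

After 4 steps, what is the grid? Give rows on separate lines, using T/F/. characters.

Step 1: 4 trees catch fire, 2 burn out
  TFTTT
  F...T
  F..TT
  TFTTT
  TTT..
  TTTTT
Step 2: 5 trees catch fire, 4 burn out
  F.FTT
  ....T
  ...TT
  F.FTT
  TFT..
  TTTTT
Step 3: 5 trees catch fire, 5 burn out
  ...FT
  ....T
  ...TT
  ...FT
  F.F..
  TFTTT
Step 4: 5 trees catch fire, 5 burn out
  ....F
  ....T
  ...FT
  ....F
  .....
  F.FTT

....F
....T
...FT
....F
.....
F.FTT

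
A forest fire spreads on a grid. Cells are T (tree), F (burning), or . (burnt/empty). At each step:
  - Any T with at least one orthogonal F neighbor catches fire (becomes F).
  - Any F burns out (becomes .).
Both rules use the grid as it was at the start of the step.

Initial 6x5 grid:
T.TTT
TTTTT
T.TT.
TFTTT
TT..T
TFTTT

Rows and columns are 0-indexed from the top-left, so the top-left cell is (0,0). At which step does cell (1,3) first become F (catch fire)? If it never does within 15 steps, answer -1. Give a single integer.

Step 1: cell (1,3)='T' (+5 fires, +2 burnt)
Step 2: cell (1,3)='T' (+5 fires, +5 burnt)
Step 3: cell (1,3)='T' (+5 fires, +5 burnt)
Step 4: cell (1,3)='F' (+5 fires, +5 burnt)
  -> target ignites at step 4
Step 5: cell (1,3)='.' (+2 fires, +5 burnt)
Step 6: cell (1,3)='.' (+1 fires, +2 burnt)
Step 7: cell (1,3)='.' (+0 fires, +1 burnt)
  fire out at step 7

4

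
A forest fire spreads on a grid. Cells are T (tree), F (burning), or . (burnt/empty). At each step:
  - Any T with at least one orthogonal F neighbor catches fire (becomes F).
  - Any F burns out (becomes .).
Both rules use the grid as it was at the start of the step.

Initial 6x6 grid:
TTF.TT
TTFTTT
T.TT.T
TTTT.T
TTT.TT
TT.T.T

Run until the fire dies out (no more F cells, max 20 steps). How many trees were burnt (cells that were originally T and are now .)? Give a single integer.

Step 1: +4 fires, +2 burnt (F count now 4)
Step 2: +5 fires, +4 burnt (F count now 5)
Step 3: +6 fires, +5 burnt (F count now 6)
Step 4: +4 fires, +6 burnt (F count now 4)
Step 5: +3 fires, +4 burnt (F count now 3)
Step 6: +2 fires, +3 burnt (F count now 2)
Step 7: +2 fires, +2 burnt (F count now 2)
Step 8: +0 fires, +2 burnt (F count now 0)
Fire out after step 8
Initially T: 27, now '.': 35
Total burnt (originally-T cells now '.'): 26

Answer: 26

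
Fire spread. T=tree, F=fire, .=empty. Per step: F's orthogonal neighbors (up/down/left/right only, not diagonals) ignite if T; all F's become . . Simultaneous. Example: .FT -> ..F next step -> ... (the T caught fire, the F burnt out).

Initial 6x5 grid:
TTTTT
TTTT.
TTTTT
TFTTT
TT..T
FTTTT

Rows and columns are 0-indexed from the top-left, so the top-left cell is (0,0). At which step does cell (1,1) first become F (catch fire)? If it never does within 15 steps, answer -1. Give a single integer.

Step 1: cell (1,1)='T' (+6 fires, +2 burnt)
Step 2: cell (1,1)='F' (+5 fires, +6 burnt)
  -> target ignites at step 2
Step 3: cell (1,1)='.' (+6 fires, +5 burnt)
Step 4: cell (1,1)='.' (+6 fires, +6 burnt)
Step 5: cell (1,1)='.' (+1 fires, +6 burnt)
Step 6: cell (1,1)='.' (+1 fires, +1 burnt)
Step 7: cell (1,1)='.' (+0 fires, +1 burnt)
  fire out at step 7

2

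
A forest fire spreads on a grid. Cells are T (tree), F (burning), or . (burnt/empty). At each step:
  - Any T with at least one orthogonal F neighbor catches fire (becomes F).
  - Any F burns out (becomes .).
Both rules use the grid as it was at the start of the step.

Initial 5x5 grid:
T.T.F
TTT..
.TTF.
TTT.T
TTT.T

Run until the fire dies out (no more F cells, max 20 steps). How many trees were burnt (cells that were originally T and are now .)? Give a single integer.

Answer: 13

Derivation:
Step 1: +1 fires, +2 burnt (F count now 1)
Step 2: +3 fires, +1 burnt (F count now 3)
Step 3: +4 fires, +3 burnt (F count now 4)
Step 4: +3 fires, +4 burnt (F count now 3)
Step 5: +2 fires, +3 burnt (F count now 2)
Step 6: +0 fires, +2 burnt (F count now 0)
Fire out after step 6
Initially T: 15, now '.': 23
Total burnt (originally-T cells now '.'): 13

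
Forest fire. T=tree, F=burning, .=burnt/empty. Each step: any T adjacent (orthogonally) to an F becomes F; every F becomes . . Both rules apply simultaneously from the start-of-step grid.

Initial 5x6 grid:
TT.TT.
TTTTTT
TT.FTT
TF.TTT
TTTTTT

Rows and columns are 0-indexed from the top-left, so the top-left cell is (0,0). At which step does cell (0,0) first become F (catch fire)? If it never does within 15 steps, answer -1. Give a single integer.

Step 1: cell (0,0)='T' (+6 fires, +2 burnt)
Step 2: cell (0,0)='T' (+10 fires, +6 burnt)
Step 3: cell (0,0)='T' (+6 fires, +10 burnt)
Step 4: cell (0,0)='F' (+2 fires, +6 burnt)
  -> target ignites at step 4
Step 5: cell (0,0)='.' (+0 fires, +2 burnt)
  fire out at step 5

4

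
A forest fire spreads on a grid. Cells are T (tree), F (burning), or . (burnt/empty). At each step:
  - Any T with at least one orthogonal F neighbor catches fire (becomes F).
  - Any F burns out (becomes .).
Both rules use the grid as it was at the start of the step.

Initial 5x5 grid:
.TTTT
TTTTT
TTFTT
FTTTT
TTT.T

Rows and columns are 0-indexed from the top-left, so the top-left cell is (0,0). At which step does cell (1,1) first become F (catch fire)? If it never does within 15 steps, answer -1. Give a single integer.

Step 1: cell (1,1)='T' (+7 fires, +2 burnt)
Step 2: cell (1,1)='F' (+8 fires, +7 burnt)
  -> target ignites at step 2
Step 3: cell (1,1)='.' (+4 fires, +8 burnt)
Step 4: cell (1,1)='.' (+2 fires, +4 burnt)
Step 5: cell (1,1)='.' (+0 fires, +2 burnt)
  fire out at step 5

2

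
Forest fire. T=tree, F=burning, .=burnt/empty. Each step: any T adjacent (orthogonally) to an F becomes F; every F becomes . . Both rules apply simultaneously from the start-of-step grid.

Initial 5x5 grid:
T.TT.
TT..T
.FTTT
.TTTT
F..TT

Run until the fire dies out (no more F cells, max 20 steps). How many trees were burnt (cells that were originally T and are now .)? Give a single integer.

Step 1: +3 fires, +2 burnt (F count now 3)
Step 2: +3 fires, +3 burnt (F count now 3)
Step 3: +3 fires, +3 burnt (F count now 3)
Step 4: +3 fires, +3 burnt (F count now 3)
Step 5: +1 fires, +3 burnt (F count now 1)
Step 6: +0 fires, +1 burnt (F count now 0)
Fire out after step 6
Initially T: 15, now '.': 23
Total burnt (originally-T cells now '.'): 13

Answer: 13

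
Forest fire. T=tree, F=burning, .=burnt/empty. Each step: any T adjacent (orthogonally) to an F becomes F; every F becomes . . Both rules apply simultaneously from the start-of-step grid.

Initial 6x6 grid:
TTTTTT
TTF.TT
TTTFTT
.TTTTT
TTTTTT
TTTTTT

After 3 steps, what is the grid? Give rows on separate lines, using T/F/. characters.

Step 1: 5 trees catch fire, 2 burn out
  TTFTTT
  TF..TT
  TTF.FT
  .TTFTT
  TTTTTT
  TTTTTT
Step 2: 9 trees catch fire, 5 burn out
  TF.FTT
  F...FT
  TF...F
  .TF.FT
  TTTFTT
  TTTTTT
Step 3: 9 trees catch fire, 9 burn out
  F...FT
  .....F
  F.....
  .F...F
  TTF.FT
  TTTFTT

F...FT
.....F
F.....
.F...F
TTF.FT
TTTFTT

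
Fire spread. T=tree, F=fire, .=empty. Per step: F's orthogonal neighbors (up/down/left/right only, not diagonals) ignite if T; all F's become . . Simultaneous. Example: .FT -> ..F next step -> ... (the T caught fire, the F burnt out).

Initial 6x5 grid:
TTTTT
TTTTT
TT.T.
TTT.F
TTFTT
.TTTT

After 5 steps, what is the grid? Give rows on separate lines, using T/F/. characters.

Step 1: 5 trees catch fire, 2 burn out
  TTTTT
  TTTTT
  TT.T.
  TTF..
  TF.FF
  .TFTT
Step 2: 5 trees catch fire, 5 burn out
  TTTTT
  TTTTT
  TT.T.
  TF...
  F....
  .F.FF
Step 3: 2 trees catch fire, 5 burn out
  TTTTT
  TTTTT
  TF.T.
  F....
  .....
  .....
Step 4: 2 trees catch fire, 2 burn out
  TTTTT
  TFTTT
  F..T.
  .....
  .....
  .....
Step 5: 3 trees catch fire, 2 burn out
  TFTTT
  F.FTT
  ...T.
  .....
  .....
  .....

TFTTT
F.FTT
...T.
.....
.....
.....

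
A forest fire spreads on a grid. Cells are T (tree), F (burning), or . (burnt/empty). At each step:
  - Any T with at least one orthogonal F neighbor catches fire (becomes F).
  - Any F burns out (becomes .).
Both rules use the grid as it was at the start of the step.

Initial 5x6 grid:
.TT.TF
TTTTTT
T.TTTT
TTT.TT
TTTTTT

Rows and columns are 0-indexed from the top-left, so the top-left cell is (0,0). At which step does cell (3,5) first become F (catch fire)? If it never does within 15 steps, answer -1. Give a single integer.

Step 1: cell (3,5)='T' (+2 fires, +1 burnt)
Step 2: cell (3,5)='T' (+2 fires, +2 burnt)
Step 3: cell (3,5)='F' (+3 fires, +2 burnt)
  -> target ignites at step 3
Step 4: cell (3,5)='.' (+4 fires, +3 burnt)
Step 5: cell (3,5)='.' (+4 fires, +4 burnt)
Step 6: cell (3,5)='.' (+4 fires, +4 burnt)
Step 7: cell (3,5)='.' (+3 fires, +4 burnt)
Step 8: cell (3,5)='.' (+2 fires, +3 burnt)
Step 9: cell (3,5)='.' (+1 fires, +2 burnt)
Step 10: cell (3,5)='.' (+0 fires, +1 burnt)
  fire out at step 10

3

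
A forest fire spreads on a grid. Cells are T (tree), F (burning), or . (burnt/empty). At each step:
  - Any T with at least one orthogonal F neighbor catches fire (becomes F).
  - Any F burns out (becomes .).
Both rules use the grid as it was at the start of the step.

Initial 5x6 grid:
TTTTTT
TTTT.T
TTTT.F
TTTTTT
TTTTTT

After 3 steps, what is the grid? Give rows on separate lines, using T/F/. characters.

Step 1: 2 trees catch fire, 1 burn out
  TTTTTT
  TTTT.F
  TTTT..
  TTTTTF
  TTTTTT
Step 2: 3 trees catch fire, 2 burn out
  TTTTTF
  TTTT..
  TTTT..
  TTTTF.
  TTTTTF
Step 3: 3 trees catch fire, 3 burn out
  TTTTF.
  TTTT..
  TTTT..
  TTTF..
  TTTTF.

TTTTF.
TTTT..
TTTT..
TTTF..
TTTTF.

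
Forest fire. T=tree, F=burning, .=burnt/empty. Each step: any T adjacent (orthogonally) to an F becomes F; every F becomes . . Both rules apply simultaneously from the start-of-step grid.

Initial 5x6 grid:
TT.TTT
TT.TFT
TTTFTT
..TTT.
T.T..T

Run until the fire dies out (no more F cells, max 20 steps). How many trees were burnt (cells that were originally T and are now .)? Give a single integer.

Step 1: +6 fires, +2 burnt (F count now 6)
Step 2: +6 fires, +6 burnt (F count now 6)
Step 3: +3 fires, +6 burnt (F count now 3)
Step 4: +2 fires, +3 burnt (F count now 2)
Step 5: +1 fires, +2 burnt (F count now 1)
Step 6: +0 fires, +1 burnt (F count now 0)
Fire out after step 6
Initially T: 20, now '.': 28
Total burnt (originally-T cells now '.'): 18

Answer: 18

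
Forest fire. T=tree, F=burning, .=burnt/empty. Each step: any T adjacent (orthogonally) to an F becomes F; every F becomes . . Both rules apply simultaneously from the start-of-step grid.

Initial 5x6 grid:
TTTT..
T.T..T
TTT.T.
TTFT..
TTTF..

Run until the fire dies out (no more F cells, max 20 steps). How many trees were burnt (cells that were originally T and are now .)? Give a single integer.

Step 1: +4 fires, +2 burnt (F count now 4)
Step 2: +4 fires, +4 burnt (F count now 4)
Step 3: +3 fires, +4 burnt (F count now 3)
Step 4: +3 fires, +3 burnt (F count now 3)
Step 5: +1 fires, +3 burnt (F count now 1)
Step 6: +0 fires, +1 burnt (F count now 0)
Fire out after step 6
Initially T: 17, now '.': 28
Total burnt (originally-T cells now '.'): 15

Answer: 15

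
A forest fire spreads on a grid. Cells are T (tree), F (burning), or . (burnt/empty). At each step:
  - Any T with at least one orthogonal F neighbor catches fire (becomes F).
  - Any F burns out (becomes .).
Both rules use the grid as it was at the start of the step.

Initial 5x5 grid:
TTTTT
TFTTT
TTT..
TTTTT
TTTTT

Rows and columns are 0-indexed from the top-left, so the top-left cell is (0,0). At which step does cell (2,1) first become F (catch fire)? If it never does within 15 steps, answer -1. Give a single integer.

Step 1: cell (2,1)='F' (+4 fires, +1 burnt)
  -> target ignites at step 1
Step 2: cell (2,1)='.' (+6 fires, +4 burnt)
Step 3: cell (2,1)='.' (+5 fires, +6 burnt)
Step 4: cell (2,1)='.' (+4 fires, +5 burnt)
Step 5: cell (2,1)='.' (+2 fires, +4 burnt)
Step 6: cell (2,1)='.' (+1 fires, +2 burnt)
Step 7: cell (2,1)='.' (+0 fires, +1 burnt)
  fire out at step 7

1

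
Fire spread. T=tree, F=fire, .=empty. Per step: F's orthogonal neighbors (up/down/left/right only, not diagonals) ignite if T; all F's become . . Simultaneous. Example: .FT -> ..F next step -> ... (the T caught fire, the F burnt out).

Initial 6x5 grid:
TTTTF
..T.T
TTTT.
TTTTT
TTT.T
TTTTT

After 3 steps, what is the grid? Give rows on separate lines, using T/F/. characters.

Step 1: 2 trees catch fire, 1 burn out
  TTTF.
  ..T.F
  TTTT.
  TTTTT
  TTT.T
  TTTTT
Step 2: 1 trees catch fire, 2 burn out
  TTF..
  ..T..
  TTTT.
  TTTTT
  TTT.T
  TTTTT
Step 3: 2 trees catch fire, 1 burn out
  TF...
  ..F..
  TTTT.
  TTTTT
  TTT.T
  TTTTT

TF...
..F..
TTTT.
TTTTT
TTT.T
TTTTT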